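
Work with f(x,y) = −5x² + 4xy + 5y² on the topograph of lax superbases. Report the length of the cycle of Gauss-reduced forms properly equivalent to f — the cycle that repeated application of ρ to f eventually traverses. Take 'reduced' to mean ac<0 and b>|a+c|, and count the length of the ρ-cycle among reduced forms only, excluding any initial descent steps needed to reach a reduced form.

D = 116, ⌊√D⌋ = 10
river: ρ → (5,6,-4)
river: ρ → (-4,10,1)
river: ρ → (1,10,-4)
river: ρ → (-4,6,5)
river: ρ → (5,4,-5)
river: ρ → (-5,6,4)
river: ρ → (4,10,-1)
river: ρ → (-1,10,4)
river: ρ → (4,6,-5)
river: ρ → (-5,4,5)
ρ-cycle length = 10 (tail of 0 descent steps not counted)

10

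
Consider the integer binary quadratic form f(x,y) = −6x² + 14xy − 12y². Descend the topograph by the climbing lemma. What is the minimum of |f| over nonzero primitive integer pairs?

translate: b→-2 (≡-14 mod 12), so (6,-14,12)→(6,-2,4)
flip: (6,-2,4)→(4,2,6)
reduced (well bottom): (4,2,6) with a≤c, −a<b≤a
well minimum |f| = |-4| = 4 (negative-definite)

4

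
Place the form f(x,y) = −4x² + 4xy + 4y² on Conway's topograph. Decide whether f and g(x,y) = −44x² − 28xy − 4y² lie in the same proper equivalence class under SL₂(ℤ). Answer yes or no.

D₁ = 80, D₂ = 80
river cycle of f (length 2): (4, 4, -4), (-4, 4, 4)
river cycle of g (length 2): (-4, 4, 4), (4, 4, -4)
cycles coincide ⇒ equivalent

yes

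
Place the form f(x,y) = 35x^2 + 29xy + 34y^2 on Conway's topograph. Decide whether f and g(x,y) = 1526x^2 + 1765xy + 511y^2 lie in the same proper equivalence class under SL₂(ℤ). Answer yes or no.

D₁ = -3919, D₂ = -3919
f: flip: (35,29,34)→(34,-29,35)
f: reduced (well bottom): (34,-29,35) with a≤c, −a<b≤a
g: translate: b→-1287 (≡1765 mod 3052), so (1526,1765,511)→(1526,-1287,272)
g: flip: (1526,-1287,272)→(272,1287,1526)
g: translate: b→199 (≡1287 mod 544), so (272,1287,1526)→(272,199,40)
g: flip: (272,199,40)→(40,-199,272)
g: translate: b→-39 (≡-199 mod 80), so (40,-199,272)→(40,-39,34)
g: flip: (40,-39,34)→(34,39,40)
g: translate: b→-29 (≡39 mod 68), so (34,39,40)→(34,-29,35)
g: reduced (well bottom): (34,-29,35) with a≤c, −a<b≤a
reduced forms (34, -29, 35) vs (34, -29, 35) ⇒ equivalent

yes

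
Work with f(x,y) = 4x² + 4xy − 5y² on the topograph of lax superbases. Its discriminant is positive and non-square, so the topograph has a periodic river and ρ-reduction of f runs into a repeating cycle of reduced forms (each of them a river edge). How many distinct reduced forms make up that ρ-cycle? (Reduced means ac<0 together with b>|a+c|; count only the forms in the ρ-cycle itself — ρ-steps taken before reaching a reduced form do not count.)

D = 96, ⌊√D⌋ = 9
river: ρ → (-5,6,3)
river: ρ → (3,6,-5)
river: ρ → (-5,4,4)
river: ρ → (4,4,-5)
ρ-cycle length = 4 (tail of 0 descent steps not counted)

4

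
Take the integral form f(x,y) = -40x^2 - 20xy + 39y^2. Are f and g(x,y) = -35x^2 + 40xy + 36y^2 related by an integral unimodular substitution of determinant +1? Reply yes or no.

D₁ = 6640, D₂ = 6640
river cycle of f (length 36): (39, 20, -40), (-40, 60, 19), (19, 54, -49), (-49, 44, 24), (24, 52, -41), (-41, 30, 35), (35, 40, -36), (-36, 32, 39), (39, 46, -29), (-29, 70, 15), … (26 more)
river cycle of g (length 36): (36, 32, -39), (-39, 46, 29), (29, 70, -15), (-15, 80, 4), (4, 80, -15), (-15, 70, 29), (29, 46, -39), (-39, 32, 36), (36, 40, -35), (-35, 30, 41), … (26 more)
cycles differ ⇒ inequivalent

no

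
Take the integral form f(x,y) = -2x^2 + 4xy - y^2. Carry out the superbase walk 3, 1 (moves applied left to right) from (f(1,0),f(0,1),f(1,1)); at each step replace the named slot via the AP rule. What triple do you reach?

start (-2,-1,1) = (f(1,0),f(0,1),f(1,1))
replace slot 3: 2·((-2)+(-1)) − 1 = -7 → (-2,-1,-7)
replace slot 1: 2·((-1)+(-7)) − (-2) = -14 → (-14,-1,-7)

-14,-1,-7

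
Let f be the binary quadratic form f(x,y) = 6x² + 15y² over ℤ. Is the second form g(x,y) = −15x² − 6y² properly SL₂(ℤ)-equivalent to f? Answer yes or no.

D₁ = -360, D₂ = -360
f: reduced (well bottom): (6,0,15) with a≤c, −a<b≤a
g is negative-definite; reduce −g:
−g: flip: (15,0,6)→(6,0,15)
−g: reduced (well bottom): (6,0,15) with a≤c, −a<b≤a
flip sign back: reduced form of g is (-6,0,-15)
reduced forms (6, 0, 15) vs (-6, 0, -15) ⇒ inequivalent

no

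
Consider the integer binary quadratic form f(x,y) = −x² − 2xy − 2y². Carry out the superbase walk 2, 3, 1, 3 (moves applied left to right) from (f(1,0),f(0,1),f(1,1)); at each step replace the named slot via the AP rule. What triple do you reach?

start (-1,-2,-5) = (f(1,0),f(0,1),f(1,1))
replace slot 2: 2·((-1)+(-5)) − (-2) = -10 → (-1,-10,-5)
replace slot 3: 2·((-1)+(-10)) − (-5) = -17 → (-1,-10,-17)
replace slot 1: 2·((-10)+(-17)) − (-1) = -53 → (-53,-10,-17)
replace slot 3: 2·((-53)+(-10)) − (-17) = -109 → (-53,-10,-109)

-53,-10,-109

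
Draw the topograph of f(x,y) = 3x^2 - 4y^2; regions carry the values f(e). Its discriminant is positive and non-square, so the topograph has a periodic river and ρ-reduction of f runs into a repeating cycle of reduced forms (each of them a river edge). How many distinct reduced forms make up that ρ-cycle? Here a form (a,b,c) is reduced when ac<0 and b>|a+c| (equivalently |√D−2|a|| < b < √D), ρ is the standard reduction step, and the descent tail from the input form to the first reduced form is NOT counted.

D = 48, ⌊√D⌋ = 6
descent: ρ → (-4,0,3)
descent: ρ → (3,6,-1)  [lands on river]
river: ρ → (-1,6,3)
ρ-cycle length = 2 (tail of 2 descent steps not counted)

2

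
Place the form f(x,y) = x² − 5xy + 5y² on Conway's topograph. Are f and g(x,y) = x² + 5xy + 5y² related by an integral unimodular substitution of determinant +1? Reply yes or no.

D₁ = 5, D₂ = 5
river cycle of f (length 2): (1, 1, -1), (-1, 1, 1)
river cycle of g (length 2): (1, 1, -1), (-1, 1, 1)
cycles coincide ⇒ equivalent

yes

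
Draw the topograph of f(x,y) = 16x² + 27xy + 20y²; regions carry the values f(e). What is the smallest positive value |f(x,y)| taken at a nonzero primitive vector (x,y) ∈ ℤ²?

translate: b→-5 (≡27 mod 32), so (16,27,20)→(16,-5,9)
flip: (16,-5,9)→(9,5,16)
reduced (well bottom): (9,5,16) with a≤c, −a<b≤a
well minimum = a = 9

9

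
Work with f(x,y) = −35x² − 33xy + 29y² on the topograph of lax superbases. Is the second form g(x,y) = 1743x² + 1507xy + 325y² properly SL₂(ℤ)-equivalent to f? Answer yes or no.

D₁ = 5149, D₂ = 5149
river cycle of f (length 50): (29, 33, -35), (-35, 37, 27), (27, 71, -1), (-1, 71, 27), (27, 37, -35), (-35, 33, 29), (29, 25, -39), (-39, 53, 15), (15, 67, -11), (-11, 65, 21), … (40 more)
river cycle of g (length 50): (29, 33, -35), (-35, 37, 27), (27, 71, -1), (-1, 71, 27), (27, 37, -35), (-35, 33, 29), (29, 25, -39), (-39, 53, 15), (15, 67, -11), (-11, 65, 21), … (40 more)
cycles coincide ⇒ equivalent

yes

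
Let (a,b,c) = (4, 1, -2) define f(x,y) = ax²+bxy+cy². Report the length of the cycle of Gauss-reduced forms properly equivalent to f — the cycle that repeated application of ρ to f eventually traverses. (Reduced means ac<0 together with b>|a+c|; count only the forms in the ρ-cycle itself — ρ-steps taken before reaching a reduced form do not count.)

D = 33, ⌊√D⌋ = 5
descent: ρ → (-2,3,3)  [lands on river]
river: ρ → (3,3,-2)
river: ρ → (-2,5,1)
river: ρ → (1,5,-2)
ρ-cycle length = 4 (tail of 1 descent step not counted)

4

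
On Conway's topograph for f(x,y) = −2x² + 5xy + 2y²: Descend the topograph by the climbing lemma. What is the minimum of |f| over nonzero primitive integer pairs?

river: ρ → (2,3,-4)
river: ρ → (-4,5,1)
river: ρ → (1,5,-4)
river: ρ → (-4,3,2)
river: ρ → (2,5,-2)
river: ρ → (-2,3,4)
river: ρ → (4,5,-1)
river: ρ → (-1,5,4)
river: ρ → (4,3,-2)
river: ρ → (-2,5,2)
closes: descent 0, river 10
min |a| on river = 1

1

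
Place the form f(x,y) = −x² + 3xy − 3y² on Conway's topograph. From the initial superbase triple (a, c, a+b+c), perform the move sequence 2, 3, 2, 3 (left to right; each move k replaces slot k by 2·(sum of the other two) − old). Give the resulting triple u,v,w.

start (-1,-3,-1) = (f(1,0),f(0,1),f(1,1))
replace slot 2: 2·((-1)+(-1)) − (-3) = -1 → (-1,-1,-1)
replace slot 3: 2·((-1)+(-1)) − (-1) = -3 → (-1,-1,-3)
replace slot 2: 2·((-1)+(-3)) − (-1) = -7 → (-1,-7,-3)
replace slot 3: 2·((-1)+(-7)) − (-3) = -13 → (-1,-7,-13)

-1,-7,-13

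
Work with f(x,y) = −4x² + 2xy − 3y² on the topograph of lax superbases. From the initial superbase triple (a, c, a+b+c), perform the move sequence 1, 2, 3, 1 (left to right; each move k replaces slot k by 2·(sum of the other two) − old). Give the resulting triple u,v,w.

start (-4,-3,-5) = (f(1,0),f(0,1),f(1,1))
replace slot 1: 2·((-3)+(-5)) − (-4) = -12 → (-12,-3,-5)
replace slot 2: 2·((-12)+(-5)) − (-3) = -31 → (-12,-31,-5)
replace slot 3: 2·((-12)+(-31)) − (-5) = -81 → (-12,-31,-81)
replace slot 1: 2·((-31)+(-81)) − (-12) = -212 → (-212,-31,-81)

-212,-31,-81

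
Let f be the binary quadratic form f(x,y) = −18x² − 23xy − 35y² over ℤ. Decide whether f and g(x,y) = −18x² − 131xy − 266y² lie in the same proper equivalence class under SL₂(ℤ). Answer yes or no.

D₁ = -1991, D₂ = -1991
f is negative-definite; reduce −f:
−f: translate: b→-13 (≡23 mod 36), so (18,23,35)→(18,-13,30)
−f: reduced (well bottom): (18,-13,30) with a≤c, −a<b≤a
flip sign back: reduced form of f is (-18,13,-30)
g is negative-definite; reduce −g:
−g: translate: b→-13 (≡131 mod 36), so (18,131,266)→(18,-13,30)
−g: reduced (well bottom): (18,-13,30) with a≤c, −a<b≤a
flip sign back: reduced form of g is (-18,13,-30)
reduced forms (-18, 13, -30) vs (-18, 13, -30) ⇒ equivalent

yes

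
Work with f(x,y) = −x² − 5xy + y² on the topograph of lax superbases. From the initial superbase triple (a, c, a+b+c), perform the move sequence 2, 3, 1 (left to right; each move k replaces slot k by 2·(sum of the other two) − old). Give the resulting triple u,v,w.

start (-1,1,-5) = (f(1,0),f(0,1),f(1,1))
replace slot 2: 2·((-1)+(-5)) − 1 = -13 → (-1,-13,-5)
replace slot 3: 2·((-1)+(-13)) − (-5) = -23 → (-1,-13,-23)
replace slot 1: 2·((-13)+(-23)) − (-1) = -71 → (-71,-13,-23)

-71,-13,-23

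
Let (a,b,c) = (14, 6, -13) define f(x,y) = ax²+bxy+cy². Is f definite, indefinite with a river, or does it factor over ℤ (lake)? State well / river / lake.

D = b²−4ac = 6² − 4·14·(-13) = 764
D > 0 non-square ⇒ indefinite ⇒ periodic river

river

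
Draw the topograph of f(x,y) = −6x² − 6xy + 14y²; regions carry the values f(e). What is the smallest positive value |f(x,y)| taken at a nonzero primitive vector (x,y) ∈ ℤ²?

descent: ρ → (14,6,-6)
descent: ρ → (-6,18,2)  [lands on river]
river: ρ → (2,18,-6)
closes: descent 2, river 2
min |a| on river = 2

2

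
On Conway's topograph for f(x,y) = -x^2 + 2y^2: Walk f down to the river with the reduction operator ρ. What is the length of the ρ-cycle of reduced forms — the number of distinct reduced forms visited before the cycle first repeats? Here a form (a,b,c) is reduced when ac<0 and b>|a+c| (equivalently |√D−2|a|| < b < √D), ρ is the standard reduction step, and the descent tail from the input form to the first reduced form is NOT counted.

D = 8, ⌊√D⌋ = 2
descent: ρ → (2,0,-1)
descent: ρ → (-1,2,1)  [lands on river]
river: ρ → (1,2,-1)
ρ-cycle length = 2 (tail of 2 descent steps not counted)

2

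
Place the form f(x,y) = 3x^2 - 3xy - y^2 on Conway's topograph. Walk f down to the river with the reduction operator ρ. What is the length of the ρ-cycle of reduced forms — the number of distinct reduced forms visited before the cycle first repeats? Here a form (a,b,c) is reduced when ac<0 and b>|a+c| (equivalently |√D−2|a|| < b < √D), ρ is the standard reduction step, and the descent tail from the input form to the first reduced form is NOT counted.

D = 21, ⌊√D⌋ = 4
descent: ρ → (-1,3,3)  [lands on river]
river: ρ → (3,3,-1)
ρ-cycle length = 2 (tail of 1 descent step not counted)

2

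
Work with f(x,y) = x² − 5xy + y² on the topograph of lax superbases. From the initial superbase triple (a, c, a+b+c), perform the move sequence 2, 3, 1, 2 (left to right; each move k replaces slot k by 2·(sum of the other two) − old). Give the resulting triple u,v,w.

start (1,1,-3) = (f(1,0),f(0,1),f(1,1))
replace slot 2: 2·(1+(-3)) − 1 = -5 → (1,-5,-3)
replace slot 3: 2·(1+(-5)) − (-3) = -5 → (1,-5,-5)
replace slot 1: 2·((-5)+(-5)) − 1 = -21 → (-21,-5,-5)
replace slot 2: 2·((-21)+(-5)) − (-5) = -47 → (-21,-47,-5)

-21,-47,-5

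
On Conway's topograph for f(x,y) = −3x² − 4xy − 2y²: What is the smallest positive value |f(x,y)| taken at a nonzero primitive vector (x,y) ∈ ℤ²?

translate: b→-2 (≡4 mod 6), so (3,4,2)→(3,-2,1)
flip: (3,-2,1)→(1,2,3)
translate: b→0 (≡2 mod 2), so (1,2,3)→(1,0,2)
reduced (well bottom): (1,0,2) with a≤c, −a<b≤a
well minimum |f| = |-1| = 1 (negative-definite)

1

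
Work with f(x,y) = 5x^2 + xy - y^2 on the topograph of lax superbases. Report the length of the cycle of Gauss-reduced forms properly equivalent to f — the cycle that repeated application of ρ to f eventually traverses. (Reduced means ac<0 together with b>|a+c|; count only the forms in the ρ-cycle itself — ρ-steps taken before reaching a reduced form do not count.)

D = 21, ⌊√D⌋ = 4
descent: ρ → (-1,3,3)  [lands on river]
river: ρ → (3,3,-1)
ρ-cycle length = 2 (tail of 1 descent step not counted)

2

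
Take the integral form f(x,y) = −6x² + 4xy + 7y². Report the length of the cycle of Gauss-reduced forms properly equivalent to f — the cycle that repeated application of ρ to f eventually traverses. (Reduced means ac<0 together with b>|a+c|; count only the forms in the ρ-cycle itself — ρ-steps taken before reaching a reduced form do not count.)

D = 184, ⌊√D⌋ = 13
river: ρ → (7,10,-3)
river: ρ → (-3,8,10)
river: ρ → (10,12,-1)
river: ρ → (-1,12,10)
river: ρ → (10,8,-3)
river: ρ → (-3,10,7)
river: ρ → (7,4,-6)
river: ρ → (-6,8,5)
river: ρ → (5,12,-2)
river: ρ → (-2,12,5)
river: ρ → (5,8,-6)
river: ρ → (-6,4,7)
ρ-cycle length = 12 (tail of 0 descent steps not counted)

12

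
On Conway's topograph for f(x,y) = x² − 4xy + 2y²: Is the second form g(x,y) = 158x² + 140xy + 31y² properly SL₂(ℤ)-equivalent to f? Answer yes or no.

D₁ = 8, D₂ = 8
river cycle of f (length 2): (-1, 2, 1), (1, 2, -1)
river cycle of g (length 2): (-1, 2, 1), (1, 2, -1)
cycles coincide ⇒ equivalent

yes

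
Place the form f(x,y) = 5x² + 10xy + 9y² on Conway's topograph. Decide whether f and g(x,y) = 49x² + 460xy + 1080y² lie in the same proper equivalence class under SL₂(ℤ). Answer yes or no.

D₁ = -80, D₂ = -80
f: translate: b→0 (≡10 mod 10), so (5,10,9)→(5,0,4)
f: flip: (5,0,4)→(4,0,5)
f: reduced (well bottom): (4,0,5) with a≤c, −a<b≤a
g: translate: b→-30 (≡460 mod 98), so (49,460,1080)→(49,-30,5)
g: flip: (49,-30,5)→(5,30,49)
g: translate: b→0 (≡30 mod 10), so (5,30,49)→(5,0,4)
g: flip: (5,0,4)→(4,0,5)
g: reduced (well bottom): (4,0,5) with a≤c, −a<b≤a
reduced forms (4, 0, 5) vs (4, 0, 5) ⇒ equivalent

yes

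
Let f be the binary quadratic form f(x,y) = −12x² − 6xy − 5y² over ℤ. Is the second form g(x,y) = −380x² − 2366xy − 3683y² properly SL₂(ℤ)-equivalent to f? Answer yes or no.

D₁ = -204, D₂ = -204
f is negative-definite; reduce −f:
−f: flip: (12,6,5)→(5,-6,12)
−f: translate: b→4 (≡-6 mod 10), so (5,-6,12)→(5,4,11)
−f: reduced (well bottom): (5,4,11) with a≤c, −a<b≤a
flip sign back: reduced form of f is (-5,-4,-11)
g is negative-definite; reduce −g:
−g: translate: b→86 (≡2366 mod 760), so (380,2366,3683)→(380,86,5)
−g: flip: (380,86,5)→(5,-86,380)
−g: translate: b→4 (≡-86 mod 10), so (5,-86,380)→(5,4,11)
−g: reduced (well bottom): (5,4,11) with a≤c, −a<b≤a
flip sign back: reduced form of g is (-5,-4,-11)
reduced forms (-5, -4, -11) vs (-5, -4, -11) ⇒ equivalent

yes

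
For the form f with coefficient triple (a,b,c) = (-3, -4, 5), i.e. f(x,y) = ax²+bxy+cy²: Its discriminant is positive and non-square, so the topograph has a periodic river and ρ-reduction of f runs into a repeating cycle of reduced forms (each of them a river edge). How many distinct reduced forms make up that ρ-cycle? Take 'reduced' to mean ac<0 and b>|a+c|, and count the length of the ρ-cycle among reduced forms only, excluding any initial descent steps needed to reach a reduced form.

D = 76, ⌊√D⌋ = 8
descent: ρ → (5,4,-3)  [lands on river]
river: ρ → (-3,8,1)
river: ρ → (1,8,-3)
river: ρ → (-3,4,5)
river: ρ → (5,6,-2)
river: ρ → (-2,6,5)
ρ-cycle length = 6 (tail of 1 descent step not counted)

6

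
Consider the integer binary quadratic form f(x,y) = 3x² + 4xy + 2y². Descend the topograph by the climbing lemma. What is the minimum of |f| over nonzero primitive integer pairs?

translate: b→-2 (≡4 mod 6), so (3,4,2)→(3,-2,1)
flip: (3,-2,1)→(1,2,3)
translate: b→0 (≡2 mod 2), so (1,2,3)→(1,0,2)
reduced (well bottom): (1,0,2) with a≤c, −a<b≤a
well minimum = a = 1

1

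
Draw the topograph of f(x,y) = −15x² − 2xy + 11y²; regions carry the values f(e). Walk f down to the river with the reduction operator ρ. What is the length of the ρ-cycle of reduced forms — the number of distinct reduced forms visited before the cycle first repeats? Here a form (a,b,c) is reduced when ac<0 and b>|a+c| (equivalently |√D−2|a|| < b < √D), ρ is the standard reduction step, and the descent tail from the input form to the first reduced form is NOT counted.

D = 664, ⌊√D⌋ = 25
descent: ρ → (11,24,-2)  [lands on river]
river: ρ → (-2,24,11)
river: ρ → (11,20,-6)
river: ρ → (-6,16,17)
river: ρ → (17,18,-5)
river: ρ → (-5,22,9)
river: ρ → (9,14,-13)
river: ρ → (-13,12,10)
river: ρ → (10,8,-15)
river: ρ → (-15,22,3)
river: ρ → (3,20,-22)
river: ρ → (-22,24,1)
river: ρ → (1,24,-22)
river: ρ → (-22,20,3)
river: ρ → (3,22,-15)
river: ρ → (-15,8,10)
river: ρ → (10,12,-13)
river: ρ → (-13,14,9)
river: ρ → (9,22,-5)
river: ρ → (-5,18,17)
river: ρ → (17,16,-6)
river: ρ → (-6,20,11)
ρ-cycle length = 22 (tail of 1 descent step not counted)

22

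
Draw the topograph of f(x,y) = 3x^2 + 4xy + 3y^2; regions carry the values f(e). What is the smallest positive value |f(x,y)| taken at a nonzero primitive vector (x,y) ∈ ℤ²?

translate: b→-2 (≡4 mod 6), so (3,4,3)→(3,-2,2)
flip: (3,-2,2)→(2,2,3)
reduced (well bottom): (2,2,3) with a≤c, −a<b≤a
well minimum = a = 2

2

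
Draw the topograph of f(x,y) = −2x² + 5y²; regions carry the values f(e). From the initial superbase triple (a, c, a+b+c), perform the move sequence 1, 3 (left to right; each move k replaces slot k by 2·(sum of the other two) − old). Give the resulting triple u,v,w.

start (-2,5,3) = (f(1,0),f(0,1),f(1,1))
replace slot 1: 2·(5+3) − (-2) = 18 → (18,5,3)
replace slot 3: 2·(18+5) − 3 = 43 → (18,5,43)

18,5,43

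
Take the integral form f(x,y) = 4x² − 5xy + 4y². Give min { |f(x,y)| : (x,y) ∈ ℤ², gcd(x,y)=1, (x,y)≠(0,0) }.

translate: b→3 (≡-5 mod 8), so (4,-5,4)→(4,3,3)
flip: (4,3,3)→(3,-3,4)
translate: b→3 (≡-3 mod 6), so (3,-3,4)→(3,3,4)
reduced (well bottom): (3,3,4) with a≤c, −a<b≤a
well minimum = a = 3

3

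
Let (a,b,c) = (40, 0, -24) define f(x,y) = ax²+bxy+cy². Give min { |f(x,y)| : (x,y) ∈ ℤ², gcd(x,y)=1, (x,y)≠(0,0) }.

descent: ρ → (-24,48,16)  [lands on river]
river: ρ → (16,48,-24)
closes: descent 1, river 2
min |a| on river = 16

16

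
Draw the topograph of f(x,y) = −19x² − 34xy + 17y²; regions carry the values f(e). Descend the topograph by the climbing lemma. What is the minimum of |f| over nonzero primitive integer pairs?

descent: ρ → (17,34,-19)  [lands on river]
river: ρ → (-19,42,9)
river: ρ → (9,48,-4)
river: ρ → (-4,48,9)
river: ρ → (9,42,-19)
river: ρ → (-19,34,17)
closes: descent 1, river 6
min |a| on river = 4

4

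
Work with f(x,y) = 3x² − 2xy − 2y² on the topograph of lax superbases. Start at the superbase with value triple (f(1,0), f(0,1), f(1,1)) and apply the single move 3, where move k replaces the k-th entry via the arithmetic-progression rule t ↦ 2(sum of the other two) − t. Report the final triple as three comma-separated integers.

start (3,-2,-1) = (f(1,0),f(0,1),f(1,1))
replace slot 3: 2·(3+(-2)) − (-1) = 3 → (3,-2,3)

3,-2,3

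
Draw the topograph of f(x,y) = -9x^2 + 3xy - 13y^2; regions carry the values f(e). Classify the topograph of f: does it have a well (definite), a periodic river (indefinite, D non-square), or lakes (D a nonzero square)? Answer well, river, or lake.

D = b²−4ac = 3² − 4·(-9)·(-13) = -459
D < 0 ⇒ definite ⇒ every region one sign ⇒ single well

well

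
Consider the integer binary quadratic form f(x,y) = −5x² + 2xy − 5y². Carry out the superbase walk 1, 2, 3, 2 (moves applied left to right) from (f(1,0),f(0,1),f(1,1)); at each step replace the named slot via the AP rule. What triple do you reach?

start (-5,-5,-8) = (f(1,0),f(0,1),f(1,1))
replace slot 1: 2·((-5)+(-8)) − (-5) = -21 → (-21,-5,-8)
replace slot 2: 2·((-21)+(-8)) − (-5) = -53 → (-21,-53,-8)
replace slot 3: 2·((-21)+(-53)) − (-8) = -140 → (-21,-53,-140)
replace slot 2: 2·((-21)+(-140)) − (-53) = -269 → (-21,-269,-140)

-21,-269,-140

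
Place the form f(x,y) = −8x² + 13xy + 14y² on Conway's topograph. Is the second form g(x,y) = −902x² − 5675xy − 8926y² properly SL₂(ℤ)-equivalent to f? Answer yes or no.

D₁ = 617, D₂ = 617
river cycle of f (length 34): (14, 15, -7), (-7, 13, 16), (16, 19, -4), (-4, 21, 11), (11, 23, -2), (-2, 21, 22), (22, 23, -1), (-1, 23, 22), (22, 21, -2), (-2, 23, 11), … (24 more)
river cycle of g (length 34): (8, 19, -8), (-8, 13, 14), (14, 15, -7), (-7, 13, 16), (16, 19, -4), (-4, 21, 11), (11, 23, -2), (-2, 21, 22), (22, 23, -1), (-1, 23, 22), … (24 more)
cycles coincide ⇒ equivalent

yes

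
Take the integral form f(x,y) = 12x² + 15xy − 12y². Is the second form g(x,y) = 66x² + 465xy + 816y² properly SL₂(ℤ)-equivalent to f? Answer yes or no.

D₁ = 801, D₂ = 801
river cycle of f (length 14): (-12, 9, 15), (15, 21, -6), (-6, 27, 3), (3, 27, -6), (-6, 21, 15), (15, 9, -12), (-12, 15, 12), (12, 9, -15), (-15, 21, 6), (6, 27, -3), … (4 more)
river cycle of g (length 14): (12, 15, -12), (-12, 9, 15), (15, 21, -6), (-6, 27, 3), (3, 27, -6), (-6, 21, 15), (15, 9, -12), (-12, 15, 12), (12, 9, -15), (-15, 21, 6), … (4 more)
cycles coincide ⇒ equivalent

yes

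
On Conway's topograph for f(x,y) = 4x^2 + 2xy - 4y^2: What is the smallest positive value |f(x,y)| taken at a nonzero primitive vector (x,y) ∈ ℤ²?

river: ρ → (-4,6,2)
river: ρ → (2,6,-4)
river: ρ → (-4,2,4)
river: ρ → (4,6,-2)
river: ρ → (-2,6,4)
river: ρ → (4,2,-4)
closes: descent 0, river 6
min |a| on river = 2

2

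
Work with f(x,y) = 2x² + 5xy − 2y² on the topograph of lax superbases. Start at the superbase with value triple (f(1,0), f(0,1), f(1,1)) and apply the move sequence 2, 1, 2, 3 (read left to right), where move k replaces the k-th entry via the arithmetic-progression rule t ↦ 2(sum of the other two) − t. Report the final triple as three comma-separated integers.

start (2,-2,5) = (f(1,0),f(0,1),f(1,1))
replace slot 2: 2·(2+5) − (-2) = 16 → (2,16,5)
replace slot 1: 2·(16+5) − 2 = 40 → (40,16,5)
replace slot 2: 2·(40+5) − 16 = 74 → (40,74,5)
replace slot 3: 2·(40+74) − 5 = 223 → (40,74,223)

40,74,223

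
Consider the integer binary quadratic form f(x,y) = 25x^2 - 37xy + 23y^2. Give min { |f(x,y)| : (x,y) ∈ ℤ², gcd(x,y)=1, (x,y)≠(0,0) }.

translate: b→13 (≡-37 mod 50), so (25,-37,23)→(25,13,11)
flip: (25,13,11)→(11,-13,25)
translate: b→9 (≡-13 mod 22), so (11,-13,25)→(11,9,23)
reduced (well bottom): (11,9,23) with a≤c, −a<b≤a
well minimum = a = 11

11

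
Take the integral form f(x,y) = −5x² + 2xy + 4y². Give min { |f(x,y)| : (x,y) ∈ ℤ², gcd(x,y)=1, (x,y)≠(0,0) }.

river: ρ → (4,6,-3)
river: ρ → (-3,6,4)
river: ρ → (4,2,-5)
river: ρ → (-5,8,1)
river: ρ → (1,8,-5)
river: ρ → (-5,2,4)
closes: descent 0, river 6
min |a| on river = 1

1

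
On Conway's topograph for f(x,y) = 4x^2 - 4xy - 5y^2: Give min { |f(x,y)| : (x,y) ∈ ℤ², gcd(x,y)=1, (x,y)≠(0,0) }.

descent: ρ → (-5,4,4)  [lands on river]
river: ρ → (4,4,-5)
river: ρ → (-5,6,3)
river: ρ → (3,6,-5)
closes: descent 1, river 4
min |a| on river = 3

3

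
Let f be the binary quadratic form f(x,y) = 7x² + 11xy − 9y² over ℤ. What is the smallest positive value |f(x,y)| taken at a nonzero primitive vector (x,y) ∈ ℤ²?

river: ρ → (-9,7,9)
river: ρ → (9,11,-7)
river: ρ → (-7,17,3)
river: ρ → (3,19,-1)
river: ρ → (-1,19,3)
river: ρ → (3,17,-7)
river: ρ → (-7,11,9)
river: ρ → (9,7,-9)
river: ρ → (-9,11,7)
river: ρ → (7,17,-3)
river: ρ → (-3,19,1)
river: ρ → (1,19,-3)
river: ρ → (-3,17,7)
river: ρ → (7,11,-9)
closes: descent 0, river 14
min |a| on river = 1

1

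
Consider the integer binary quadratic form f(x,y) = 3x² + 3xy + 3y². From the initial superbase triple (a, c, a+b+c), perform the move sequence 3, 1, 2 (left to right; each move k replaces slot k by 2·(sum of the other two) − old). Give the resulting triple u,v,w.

start (3,3,9) = (f(1,0),f(0,1),f(1,1))
replace slot 3: 2·(3+3) − 9 = 3 → (3,3,3)
replace slot 1: 2·(3+3) − 3 = 9 → (9,3,3)
replace slot 2: 2·(9+3) − 3 = 21 → (9,21,3)

9,21,3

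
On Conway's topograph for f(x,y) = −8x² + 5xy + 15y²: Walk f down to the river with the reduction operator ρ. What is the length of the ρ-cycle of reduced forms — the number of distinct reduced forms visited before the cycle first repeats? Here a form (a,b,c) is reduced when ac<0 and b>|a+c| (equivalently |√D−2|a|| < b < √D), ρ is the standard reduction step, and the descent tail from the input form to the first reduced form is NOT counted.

D = 505, ⌊√D⌋ = 22
descent: ρ → (15,-5,-8)
descent: ρ → (-8,21,2)  [lands on river]
river: ρ → (2,19,-18)
river: ρ → (-18,17,3)
river: ρ → (3,19,-12)
river: ρ → (-12,5,10)
river: ρ → (10,15,-7)
river: ρ → (-7,13,12)
river: ρ → (12,11,-8)
ρ-cycle length = 8 (tail of 2 descent steps not counted)

8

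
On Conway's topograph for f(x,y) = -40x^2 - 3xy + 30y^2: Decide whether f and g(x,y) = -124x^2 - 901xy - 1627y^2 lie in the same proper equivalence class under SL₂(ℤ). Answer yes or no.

D₁ = 4809, D₂ = 4809
river cycle of f (length 42): (30, 63, -7), (-7, 63, 30), (30, 57, -13), (-13, 47, 50), (50, 53, -10), (-10, 67, 8), (8, 61, -34), (-34, 7, 35), (35, 63, -6), (-6, 69, 2), … (32 more)
river cycle of g (length 42): (-7, 63, 30), (30, 57, -13), (-13, 47, 50), (50, 53, -10), (-10, 67, 8), (8, 61, -34), (-34, 7, 35), (35, 63, -6), (-6, 69, 2), (2, 67, -40), … (32 more)
cycles coincide ⇒ equivalent

yes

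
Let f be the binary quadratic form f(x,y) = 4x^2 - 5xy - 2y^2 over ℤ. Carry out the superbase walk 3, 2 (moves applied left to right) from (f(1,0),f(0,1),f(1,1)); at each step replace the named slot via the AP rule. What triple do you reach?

start (4,-2,-3) = (f(1,0),f(0,1),f(1,1))
replace slot 3: 2·(4+(-2)) − (-3) = 7 → (4,-2,7)
replace slot 2: 2·(4+7) − (-2) = 24 → (4,24,7)

4,24,7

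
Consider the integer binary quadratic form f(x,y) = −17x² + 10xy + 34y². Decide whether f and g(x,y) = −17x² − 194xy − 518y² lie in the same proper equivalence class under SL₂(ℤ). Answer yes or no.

D₁ = 2412, D₂ = 2412
river cycle of f (length 14): (-17, 44, 7), (7, 40, -29), (-29, 18, 18), (18, 18, -29), (-29, 40, 7), (7, 44, -17), (-17, 24, 27), (27, 30, -14), (-14, 26, 31), (31, 36, -9), … (4 more)
river cycle of g (length 14): (-17, 44, 7), (7, 40, -29), (-29, 18, 18), (18, 18, -29), (-29, 40, 7), (7, 44, -17), (-17, 24, 27), (27, 30, -14), (-14, 26, 31), (31, 36, -9), … (4 more)
cycles coincide ⇒ equivalent

yes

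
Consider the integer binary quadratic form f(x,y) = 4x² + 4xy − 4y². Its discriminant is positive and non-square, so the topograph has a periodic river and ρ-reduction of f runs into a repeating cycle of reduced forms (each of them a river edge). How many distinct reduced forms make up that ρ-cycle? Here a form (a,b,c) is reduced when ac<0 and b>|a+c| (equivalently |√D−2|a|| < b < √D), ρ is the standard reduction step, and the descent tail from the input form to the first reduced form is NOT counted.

D = 80, ⌊√D⌋ = 8
river: ρ → (-4,4,4)
river: ρ → (4,4,-4)
ρ-cycle length = 2 (tail of 0 descent steps not counted)

2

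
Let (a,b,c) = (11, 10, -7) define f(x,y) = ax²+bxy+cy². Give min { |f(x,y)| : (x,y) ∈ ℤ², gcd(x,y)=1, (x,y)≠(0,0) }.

river: ρ → (-7,18,3)
river: ρ → (3,18,-7)
river: ρ → (-7,10,11)
river: ρ → (11,12,-6)
river: ρ → (-6,12,11)
river: ρ → (11,10,-7)
closes: descent 0, river 6
min |a| on river = 3

3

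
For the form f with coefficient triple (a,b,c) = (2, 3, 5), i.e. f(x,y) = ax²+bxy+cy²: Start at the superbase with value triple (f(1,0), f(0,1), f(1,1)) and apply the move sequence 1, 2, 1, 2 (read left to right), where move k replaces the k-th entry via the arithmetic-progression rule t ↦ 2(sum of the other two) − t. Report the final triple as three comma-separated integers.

start (2,5,10) = (f(1,0),f(0,1),f(1,1))
replace slot 1: 2·(5+10) − 2 = 28 → (28,5,10)
replace slot 2: 2·(28+10) − 5 = 71 → (28,71,10)
replace slot 1: 2·(71+10) − 28 = 134 → (134,71,10)
replace slot 2: 2·(134+10) − 71 = 217 → (134,217,10)

134,217,10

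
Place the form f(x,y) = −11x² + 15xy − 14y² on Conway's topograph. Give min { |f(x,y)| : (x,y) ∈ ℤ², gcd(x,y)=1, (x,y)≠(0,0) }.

translate: b→7 (≡-15 mod 22), so (11,-15,14)→(11,7,10)
flip: (11,7,10)→(10,-7,11)
reduced (well bottom): (10,-7,11) with a≤c, −a<b≤a
well minimum |f| = |-10| = 10 (negative-definite)

10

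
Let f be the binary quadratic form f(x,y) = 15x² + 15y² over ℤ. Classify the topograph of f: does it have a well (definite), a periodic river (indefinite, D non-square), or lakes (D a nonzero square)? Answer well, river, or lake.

D = b²−4ac = 0² − 4·15·15 = -900
D < 0 ⇒ definite ⇒ every region one sign ⇒ single well

well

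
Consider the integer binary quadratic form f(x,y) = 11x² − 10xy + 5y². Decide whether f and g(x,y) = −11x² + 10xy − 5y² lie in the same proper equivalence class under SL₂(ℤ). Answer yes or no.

D₁ = -120, D₂ = -120
f: flip: (11,-10,5)→(5,10,11)
f: translate: b→0 (≡10 mod 10), so (5,10,11)→(5,0,6)
f: reduced (well bottom): (5,0,6) with a≤c, −a<b≤a
g is negative-definite; reduce −g:
−g: flip: (11,-10,5)→(5,10,11)
−g: translate: b→0 (≡10 mod 10), so (5,10,11)→(5,0,6)
−g: reduced (well bottom): (5,0,6) with a≤c, −a<b≤a
flip sign back: reduced form of g is (-5,0,-6)
reduced forms (5, 0, 6) vs (-5, 0, -6) ⇒ inequivalent

no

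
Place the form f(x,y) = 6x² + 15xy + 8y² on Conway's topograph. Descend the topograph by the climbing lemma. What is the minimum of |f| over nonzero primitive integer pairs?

descent: ρ → (8,1,-1)
descent: ρ → (-1,5,2)  [lands on river]
river: ρ → (2,3,-3)
river: ρ → (-3,3,2)
river: ρ → (2,5,-1)
closes: descent 2, river 4
min |a| on river = 1

1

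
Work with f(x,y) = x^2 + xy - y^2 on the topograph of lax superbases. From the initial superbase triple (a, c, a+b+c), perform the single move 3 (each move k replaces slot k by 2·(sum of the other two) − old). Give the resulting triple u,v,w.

start (1,-1,1) = (f(1,0),f(0,1),f(1,1))
replace slot 3: 2·(1+(-1)) − 1 = -1 → (1,-1,-1)

1,-1,-1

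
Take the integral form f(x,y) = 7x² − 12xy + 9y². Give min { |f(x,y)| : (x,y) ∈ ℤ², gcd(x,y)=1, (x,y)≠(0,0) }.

translate: b→2 (≡-12 mod 14), so (7,-12,9)→(7,2,4)
flip: (7,2,4)→(4,-2,7)
reduced (well bottom): (4,-2,7) with a≤c, −a<b≤a
well minimum = a = 4

4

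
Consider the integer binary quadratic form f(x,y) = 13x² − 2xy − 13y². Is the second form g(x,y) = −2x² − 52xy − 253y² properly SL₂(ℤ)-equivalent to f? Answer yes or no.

D₁ = 680, D₂ = 680
river cycle of f (length 6): (-13, 2, 13), (13, 24, -2), (-2, 24, 13), (13, 2, -13), (-13, 24, 2), (2, 24, -13)
river cycle of g (length 6): (-2, 24, 13), (13, 2, -13), (-13, 24, 2), (2, 24, -13), (-13, 2, 13), (13, 24, -2)
cycles coincide ⇒ equivalent

yes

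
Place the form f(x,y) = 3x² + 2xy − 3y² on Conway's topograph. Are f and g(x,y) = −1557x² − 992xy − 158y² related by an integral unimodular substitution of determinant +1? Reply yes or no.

D₁ = 40, D₂ = 40
river cycle of f (length 6): (-3, 4, 2), (2, 4, -3), (-3, 2, 3), (3, 4, -2), (-2, 4, 3), (3, 2, -3)
river cycle of g (length 6): (-3, 4, 2), (2, 4, -3), (-3, 2, 3), (3, 4, -2), (-2, 4, 3), (3, 2, -3)
cycles coincide ⇒ equivalent

yes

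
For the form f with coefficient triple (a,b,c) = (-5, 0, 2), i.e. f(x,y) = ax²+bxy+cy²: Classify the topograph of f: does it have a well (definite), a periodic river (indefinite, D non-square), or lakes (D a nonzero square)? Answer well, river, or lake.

D = b²−4ac = 0² − 4·(-5)·2 = 40
D > 0 non-square ⇒ indefinite ⇒ periodic river

river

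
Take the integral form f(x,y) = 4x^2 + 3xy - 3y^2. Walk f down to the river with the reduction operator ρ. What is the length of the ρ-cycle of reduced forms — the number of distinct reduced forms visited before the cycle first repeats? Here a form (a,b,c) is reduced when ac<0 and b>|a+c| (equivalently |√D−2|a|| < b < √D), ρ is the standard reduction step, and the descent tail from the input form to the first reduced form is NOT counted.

D = 57, ⌊√D⌋ = 7
river: ρ → (-3,3,4)
river: ρ → (4,5,-2)
river: ρ → (-2,7,1)
river: ρ → (1,7,-2)
river: ρ → (-2,5,4)
river: ρ → (4,3,-3)
ρ-cycle length = 6 (tail of 0 descent steps not counted)

6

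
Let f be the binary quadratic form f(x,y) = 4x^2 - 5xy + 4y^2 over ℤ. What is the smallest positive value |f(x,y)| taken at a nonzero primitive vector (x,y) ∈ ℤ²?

translate: b→3 (≡-5 mod 8), so (4,-5,4)→(4,3,3)
flip: (4,3,3)→(3,-3,4)
translate: b→3 (≡-3 mod 6), so (3,-3,4)→(3,3,4)
reduced (well bottom): (3,3,4) with a≤c, −a<b≤a
well minimum = a = 3

3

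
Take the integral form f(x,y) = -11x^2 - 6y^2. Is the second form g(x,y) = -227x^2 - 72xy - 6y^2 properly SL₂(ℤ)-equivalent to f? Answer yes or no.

D₁ = -264, D₂ = -264
f is negative-definite; reduce −f:
−f: flip: (11,0,6)→(6,0,11)
−f: reduced (well bottom): (6,0,11) with a≤c, −a<b≤a
flip sign back: reduced form of f is (-6,0,-11)
g is negative-definite; reduce −g:
−g: flip: (227,72,6)→(6,-72,227)
−g: translate: b→0 (≡-72 mod 12), so (6,-72,227)→(6,0,11)
−g: reduced (well bottom): (6,0,11) with a≤c, −a<b≤a
flip sign back: reduced form of g is (-6,0,-11)
reduced forms (-6, 0, -11) vs (-6, 0, -11) ⇒ equivalent

yes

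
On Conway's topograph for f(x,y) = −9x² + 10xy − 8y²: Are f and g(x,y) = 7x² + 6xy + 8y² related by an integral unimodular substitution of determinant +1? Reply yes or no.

D₁ = -188, D₂ = -188
f is negative-definite; reduce −f:
−f: translate: b→8 (≡-10 mod 18), so (9,-10,8)→(9,8,7)
−f: flip: (9,8,7)→(7,-8,9)
−f: translate: b→6 (≡-8 mod 14), so (7,-8,9)→(7,6,8)
−f: reduced (well bottom): (7,6,8) with a≤c, −a<b≤a
flip sign back: reduced form of f is (-7,-6,-8)
g: reduced (well bottom): (7,6,8) with a≤c, −a<b≤a
reduced forms (-7, -6, -8) vs (7, 6, 8) ⇒ inequivalent

no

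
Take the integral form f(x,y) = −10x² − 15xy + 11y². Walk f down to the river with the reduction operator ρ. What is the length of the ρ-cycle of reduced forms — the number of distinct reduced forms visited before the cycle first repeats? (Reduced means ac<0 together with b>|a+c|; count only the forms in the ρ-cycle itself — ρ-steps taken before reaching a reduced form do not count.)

D = 665, ⌊√D⌋ = 25
descent: ρ → (11,15,-10)  [lands on river]
river: ρ → (-10,25,1)
river: ρ → (1,25,-10)
river: ρ → (-10,15,11)
river: ρ → (11,7,-14)
river: ρ → (-14,21,4)
river: ρ → (4,19,-19)
river: ρ → (-19,19,4)
river: ρ → (4,21,-14)
river: ρ → (-14,7,11)
ρ-cycle length = 10 (tail of 1 descent step not counted)

10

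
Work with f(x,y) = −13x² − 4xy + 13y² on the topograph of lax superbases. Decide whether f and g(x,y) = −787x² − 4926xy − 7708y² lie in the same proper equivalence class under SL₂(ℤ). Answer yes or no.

D₁ = 692, D₂ = 692
river cycle of f (length 10): (13, 4, -13), (-13, 22, 4), (4, 26, -1), (-1, 26, 4), (4, 22, -13), (-13, 4, 13), (13, 22, -4), (-4, 26, 1), (1, 26, -4), (-4, 22, 13)
river cycle of g (length 10): (-13, 22, 4), (4, 26, -1), (-1, 26, 4), (4, 22, -13), (-13, 4, 13), (13, 22, -4), (-4, 26, 1), (1, 26, -4), (-4, 22, 13), (13, 4, -13)
cycles coincide ⇒ equivalent

yes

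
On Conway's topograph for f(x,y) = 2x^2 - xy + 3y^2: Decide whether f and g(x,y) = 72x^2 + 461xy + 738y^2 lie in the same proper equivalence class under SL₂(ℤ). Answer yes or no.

D₁ = -23, D₂ = -23
f: reduced (well bottom): (2,-1,3) with a≤c, −a<b≤a
g: translate: b→29 (≡461 mod 144), so (72,461,738)→(72,29,3)
g: flip: (72,29,3)→(3,-29,72)
g: translate: b→1 (≡-29 mod 6), so (3,-29,72)→(3,1,2)
g: flip: (3,1,2)→(2,-1,3)
g: reduced (well bottom): (2,-1,3) with a≤c, −a<b≤a
reduced forms (2, -1, 3) vs (2, -1, 3) ⇒ equivalent

yes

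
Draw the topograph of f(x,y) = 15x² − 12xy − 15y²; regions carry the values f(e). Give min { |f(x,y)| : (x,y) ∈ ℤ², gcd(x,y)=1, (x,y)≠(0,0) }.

descent: ρ → (-15,12,15)  [lands on river]
river: ρ → (15,18,-12)
river: ρ → (-12,30,3)
river: ρ → (3,30,-12)
river: ρ → (-12,18,15)
river: ρ → (15,12,-15)
river: ρ → (-15,18,12)
river: ρ → (12,30,-3)
river: ρ → (-3,30,12)
river: ρ → (12,18,-15)
closes: descent 1, river 10
min |a| on river = 3

3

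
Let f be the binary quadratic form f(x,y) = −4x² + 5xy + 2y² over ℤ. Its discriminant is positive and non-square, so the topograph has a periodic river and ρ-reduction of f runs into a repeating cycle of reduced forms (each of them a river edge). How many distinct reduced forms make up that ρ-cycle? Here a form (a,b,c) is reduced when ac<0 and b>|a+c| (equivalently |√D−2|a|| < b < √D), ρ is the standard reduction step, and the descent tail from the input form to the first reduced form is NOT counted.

D = 57, ⌊√D⌋ = 7
river: ρ → (2,7,-1)
river: ρ → (-1,7,2)
river: ρ → (2,5,-4)
river: ρ → (-4,3,3)
river: ρ → (3,3,-4)
river: ρ → (-4,5,2)
ρ-cycle length = 6 (tail of 0 descent steps not counted)

6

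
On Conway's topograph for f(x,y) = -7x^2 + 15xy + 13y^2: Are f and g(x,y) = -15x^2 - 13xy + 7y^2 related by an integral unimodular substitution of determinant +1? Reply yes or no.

D₁ = 589, D₂ = 589
river cycle of f (length 16): (13, 11, -9), (-9, 7, 15), (15, 23, -1), (-1, 23, 15), (15, 7, -9), (-9, 11, 13), (13, 15, -7), (-7, 13, 15), (15, 17, -5), (-5, 23, 3), … (6 more)
river cycle of g (length 16): (7, 13, -15), (-15, 17, 5), (5, 23, -3), (-3, 19, 19), (19, 19, -3), (-3, 23, 5), (5, 17, -15), (-15, 13, 7), (7, 15, -13), (-13, 11, 9), … (6 more)
cycles differ ⇒ inequivalent

no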